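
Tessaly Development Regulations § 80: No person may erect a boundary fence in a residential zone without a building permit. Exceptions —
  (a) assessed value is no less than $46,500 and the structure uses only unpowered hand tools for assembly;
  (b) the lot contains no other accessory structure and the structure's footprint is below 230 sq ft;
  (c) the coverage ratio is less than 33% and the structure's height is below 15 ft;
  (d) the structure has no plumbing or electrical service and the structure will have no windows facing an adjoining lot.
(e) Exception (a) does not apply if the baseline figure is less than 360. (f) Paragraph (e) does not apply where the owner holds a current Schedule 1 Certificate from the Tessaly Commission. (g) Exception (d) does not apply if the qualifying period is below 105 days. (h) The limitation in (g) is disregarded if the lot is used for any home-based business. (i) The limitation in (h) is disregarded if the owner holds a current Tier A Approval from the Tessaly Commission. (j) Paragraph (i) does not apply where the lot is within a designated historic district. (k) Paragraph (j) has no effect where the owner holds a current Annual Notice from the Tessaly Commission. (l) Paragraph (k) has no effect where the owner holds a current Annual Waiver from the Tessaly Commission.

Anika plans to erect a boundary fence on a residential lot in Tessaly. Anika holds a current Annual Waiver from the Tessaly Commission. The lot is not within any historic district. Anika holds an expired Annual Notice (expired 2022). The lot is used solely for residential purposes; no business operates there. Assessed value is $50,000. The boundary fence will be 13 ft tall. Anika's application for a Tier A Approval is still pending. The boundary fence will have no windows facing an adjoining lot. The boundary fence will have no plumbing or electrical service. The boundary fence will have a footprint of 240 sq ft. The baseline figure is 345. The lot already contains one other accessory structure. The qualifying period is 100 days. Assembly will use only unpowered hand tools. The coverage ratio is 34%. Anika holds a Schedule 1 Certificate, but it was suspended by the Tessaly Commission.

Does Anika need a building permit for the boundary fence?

Exception (a)'s conditions are all satisfied: assessed value is $50,000, meeting the $46,500 threshold; assembly uses only hand tools. Turning to paragraphs (e)–(f): (e) operates against (a): the baseline figure is 345, less than the 360 limit. (f), which would lift (e), does not operate here — no current Schedule 1 Certificate is held. So (a) is unavailable.
Exception (b) fails — the lot already has another accessory structure.
Exception (c) requires that the coverage ratio is less than 33%; but the coverage ratio is 34%, not less than 33%, so (c) is unavailable.
Exception (d): there is no plumbing or electrical service; no windows face an adjoining lot — every condition holds. But applying paragraphs (g)–(l): (g) operates against (d): the qualifying period is 100 days, below the 105 days limit. (h), which would lift (g), is not triggered — the lot is solely residential. So (d) is unavailable.
No exception applies. The general rule governs.

Yes — Anika must obtain a building permit.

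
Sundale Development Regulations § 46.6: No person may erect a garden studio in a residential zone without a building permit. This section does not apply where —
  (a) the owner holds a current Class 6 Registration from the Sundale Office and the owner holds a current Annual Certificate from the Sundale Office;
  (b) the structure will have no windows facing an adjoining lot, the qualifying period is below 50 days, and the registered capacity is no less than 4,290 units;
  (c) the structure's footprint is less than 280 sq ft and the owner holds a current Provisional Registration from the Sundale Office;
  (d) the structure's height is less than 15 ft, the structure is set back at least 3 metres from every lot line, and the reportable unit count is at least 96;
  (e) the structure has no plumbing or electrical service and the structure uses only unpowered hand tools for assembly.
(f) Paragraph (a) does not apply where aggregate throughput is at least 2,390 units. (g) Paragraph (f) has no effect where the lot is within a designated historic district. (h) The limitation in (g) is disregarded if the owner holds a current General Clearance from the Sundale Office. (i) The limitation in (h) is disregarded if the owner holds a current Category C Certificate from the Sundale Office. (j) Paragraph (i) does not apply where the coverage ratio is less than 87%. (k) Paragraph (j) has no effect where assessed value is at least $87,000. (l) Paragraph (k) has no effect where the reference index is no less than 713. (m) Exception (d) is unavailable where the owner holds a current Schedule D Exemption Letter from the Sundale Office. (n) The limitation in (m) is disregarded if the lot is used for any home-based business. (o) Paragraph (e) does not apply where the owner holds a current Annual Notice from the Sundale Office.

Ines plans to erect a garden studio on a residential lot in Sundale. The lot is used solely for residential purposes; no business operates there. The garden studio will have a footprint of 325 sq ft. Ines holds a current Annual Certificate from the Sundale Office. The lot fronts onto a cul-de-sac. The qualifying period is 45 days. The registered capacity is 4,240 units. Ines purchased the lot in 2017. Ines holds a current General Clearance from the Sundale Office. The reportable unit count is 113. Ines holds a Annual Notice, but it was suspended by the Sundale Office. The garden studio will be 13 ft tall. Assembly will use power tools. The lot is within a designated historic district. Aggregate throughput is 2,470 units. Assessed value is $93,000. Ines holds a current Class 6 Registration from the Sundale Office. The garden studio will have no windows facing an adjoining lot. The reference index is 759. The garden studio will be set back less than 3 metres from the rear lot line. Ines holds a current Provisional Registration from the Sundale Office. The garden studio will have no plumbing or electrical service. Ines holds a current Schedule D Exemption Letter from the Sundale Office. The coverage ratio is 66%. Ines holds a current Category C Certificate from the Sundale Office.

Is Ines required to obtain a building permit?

All of (a)'s requirements are met (a current Class 6 Registration is held; a current Annual Certificate is held). However, paragraphs (f)–(l) must be considered: (f) operates against (a): aggregate throughput is 2,470 units, meeting the 2,390 units threshold. (g) is engaged (the lot is in a historic district), but yields to (h): (h) operates — a current General Clearance is held. (i) applies (a current Category C Certificate is held), but is set aside by (j): (j) applies — the coverage ratio is 66%, less than the 87% limit. (k) would limit (j) — assessed value is $93,000, meeting the $87,000 threshold — but (l) sets (k) aside: (l) is engaged — the reference index is 759, meeting the 713 threshold. (a) is therefore removed.
Exception (b) requires that the registered capacity is no less than 4,290 units; but the registered capacity is 4,240 units, short of 4,290 units, so (b) is unavailable.
Exception (c) fails — the structure's footprint is 325 sq ft, not less than 280 sq ft.
Exception (d) requires that the structure is set back at least 3 metres from every lot line; but the rear setback is under 3 m, so (d) is unavailable.
Exception (e) requires that the structure uses only unpowered hand tools for assembly; but assembly uses power tools, so (e) is unavailable.
No exception displaces § 46.6.

Yes — Ines must obtain a building permit.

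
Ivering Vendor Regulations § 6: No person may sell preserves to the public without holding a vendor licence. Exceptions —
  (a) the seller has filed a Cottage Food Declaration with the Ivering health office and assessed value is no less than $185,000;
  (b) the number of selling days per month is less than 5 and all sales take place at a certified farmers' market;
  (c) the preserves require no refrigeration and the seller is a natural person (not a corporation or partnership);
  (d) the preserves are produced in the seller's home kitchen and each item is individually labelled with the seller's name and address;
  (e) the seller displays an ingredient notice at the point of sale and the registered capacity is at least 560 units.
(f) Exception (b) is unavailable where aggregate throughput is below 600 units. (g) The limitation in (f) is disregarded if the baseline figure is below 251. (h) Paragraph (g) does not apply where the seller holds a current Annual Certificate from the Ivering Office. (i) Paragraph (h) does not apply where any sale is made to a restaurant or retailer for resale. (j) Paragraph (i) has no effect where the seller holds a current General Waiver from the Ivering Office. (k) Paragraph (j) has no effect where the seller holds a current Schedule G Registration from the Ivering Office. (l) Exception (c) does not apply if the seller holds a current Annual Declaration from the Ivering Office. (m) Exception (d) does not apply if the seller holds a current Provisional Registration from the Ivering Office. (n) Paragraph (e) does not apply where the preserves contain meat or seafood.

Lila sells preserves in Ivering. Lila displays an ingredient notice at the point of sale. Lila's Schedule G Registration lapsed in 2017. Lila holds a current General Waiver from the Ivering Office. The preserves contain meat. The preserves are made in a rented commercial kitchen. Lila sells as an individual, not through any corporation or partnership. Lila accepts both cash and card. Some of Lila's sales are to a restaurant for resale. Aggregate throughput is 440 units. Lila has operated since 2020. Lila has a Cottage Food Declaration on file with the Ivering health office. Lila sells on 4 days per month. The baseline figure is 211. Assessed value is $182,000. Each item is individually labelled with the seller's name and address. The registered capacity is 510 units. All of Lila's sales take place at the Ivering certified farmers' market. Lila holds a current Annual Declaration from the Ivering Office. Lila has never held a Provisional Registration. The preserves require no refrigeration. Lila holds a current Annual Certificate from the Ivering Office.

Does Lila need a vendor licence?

Yes — Lila must hold a vendor licence.

Exception (a) does not apply: assessed value is $182,000, short of $185,000.
All of (b)'s requirements are met (the number of selling days per month is 4, less than the 5 limit; all sales are at a certified farmers' market). Turning to paragraphs (f)–(k): (f) operates — aggregate throughput is 440 units, below the 600 units limit. (g) is triggered (the baseline figure is 211, below the 251 limit), but is set aside by (h): (h) operates against (g): a current Annual Certificate is held. (i) would limit (h) — some sales are to a restaurant for resale — but (j) sets (i) aside: (j) is triggered — a current General Waiver is held. (k), which would lift (j), is not engaged — the Schedule G Registration is not current. Exception (b) does not apply.
Exception (c) is satisfied on its face — the preserves are shelf-stable; the seller is a natural person. But applying paragraph (l): (l) applies — a current Annual Declaration is held. (c) is therefore removed.
Exception (d) does not apply: the preserves are made in a commercial kitchen, not a home kitchen.
Exception (e) does not apply: the registered capacity is 510 units, short of 560 units.
No exception applies. The general rule governs.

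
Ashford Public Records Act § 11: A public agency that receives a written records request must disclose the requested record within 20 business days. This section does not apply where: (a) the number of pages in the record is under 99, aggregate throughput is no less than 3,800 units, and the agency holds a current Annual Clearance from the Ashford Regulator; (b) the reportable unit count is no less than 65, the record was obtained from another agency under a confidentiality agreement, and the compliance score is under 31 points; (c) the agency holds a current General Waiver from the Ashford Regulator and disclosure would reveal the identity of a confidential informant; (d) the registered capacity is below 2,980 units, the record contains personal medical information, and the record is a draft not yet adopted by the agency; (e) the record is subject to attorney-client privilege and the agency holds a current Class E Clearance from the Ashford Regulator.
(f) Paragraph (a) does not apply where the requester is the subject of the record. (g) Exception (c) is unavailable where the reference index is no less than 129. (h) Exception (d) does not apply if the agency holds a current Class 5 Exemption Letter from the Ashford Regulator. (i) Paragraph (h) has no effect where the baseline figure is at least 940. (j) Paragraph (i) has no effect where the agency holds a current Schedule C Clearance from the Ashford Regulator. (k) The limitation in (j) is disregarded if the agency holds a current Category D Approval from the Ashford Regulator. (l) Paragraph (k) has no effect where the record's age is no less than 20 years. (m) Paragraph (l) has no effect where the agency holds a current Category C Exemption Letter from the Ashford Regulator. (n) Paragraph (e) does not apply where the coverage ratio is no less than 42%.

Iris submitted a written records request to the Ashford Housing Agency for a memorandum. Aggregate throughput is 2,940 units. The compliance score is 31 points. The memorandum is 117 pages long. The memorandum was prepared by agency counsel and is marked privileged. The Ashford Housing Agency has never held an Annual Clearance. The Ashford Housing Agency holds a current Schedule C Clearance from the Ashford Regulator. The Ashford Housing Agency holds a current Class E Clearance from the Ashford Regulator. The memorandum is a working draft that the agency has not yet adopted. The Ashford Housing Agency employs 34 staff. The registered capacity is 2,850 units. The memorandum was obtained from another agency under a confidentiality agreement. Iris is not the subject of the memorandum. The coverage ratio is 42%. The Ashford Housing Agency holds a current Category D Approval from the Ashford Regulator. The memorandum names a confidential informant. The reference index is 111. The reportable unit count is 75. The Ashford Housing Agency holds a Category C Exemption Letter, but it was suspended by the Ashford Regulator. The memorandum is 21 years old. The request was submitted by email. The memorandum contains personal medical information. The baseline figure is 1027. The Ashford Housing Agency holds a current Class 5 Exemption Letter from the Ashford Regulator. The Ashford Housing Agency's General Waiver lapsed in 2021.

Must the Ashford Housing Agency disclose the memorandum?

Exception (a) fails — the number of pages in the record is 117, not under 99.
Exception (b) does not apply: the compliance score is 31 points, not under 31 points.
Exception (c) does not apply: there is no General Waiver in force.
Exception (d): the registered capacity is 2,850 units, below the 2,980 units limit; the memorandum contains personal medical information; the memorandum is an unadopted draft — every condition holds. However, paragraphs (h)–(m) must be considered: (h) operates against (d): a current Class 5 Exemption Letter is held. (i) would limit (h) — the baseline figure is 1,027, meeting the 940 threshold — but (j) sets (i) aside: (j) operates against (i): a current Schedule C Clearance is held. (k) would limit (j) — a current Category D Approval is held — but (l) sets (k) aside: (l) operates against (k): the record's age is 21 years, meeting the 20 years threshold. (m), which would lift (l), does not operate here — no current Category C Exemption Letter is held. So (d) is unavailable.
Exception (e): the memorandum is privileged; a current Class E Clearance is held — every condition holds. Turning to paragraph (n): (n) applies — the coverage ratio is 42%, meeting the 42% threshold. Exception (e) does not apply.
No exception displaces § 11.

Yes — the Ashford Housing Agency must disclose the memorandum.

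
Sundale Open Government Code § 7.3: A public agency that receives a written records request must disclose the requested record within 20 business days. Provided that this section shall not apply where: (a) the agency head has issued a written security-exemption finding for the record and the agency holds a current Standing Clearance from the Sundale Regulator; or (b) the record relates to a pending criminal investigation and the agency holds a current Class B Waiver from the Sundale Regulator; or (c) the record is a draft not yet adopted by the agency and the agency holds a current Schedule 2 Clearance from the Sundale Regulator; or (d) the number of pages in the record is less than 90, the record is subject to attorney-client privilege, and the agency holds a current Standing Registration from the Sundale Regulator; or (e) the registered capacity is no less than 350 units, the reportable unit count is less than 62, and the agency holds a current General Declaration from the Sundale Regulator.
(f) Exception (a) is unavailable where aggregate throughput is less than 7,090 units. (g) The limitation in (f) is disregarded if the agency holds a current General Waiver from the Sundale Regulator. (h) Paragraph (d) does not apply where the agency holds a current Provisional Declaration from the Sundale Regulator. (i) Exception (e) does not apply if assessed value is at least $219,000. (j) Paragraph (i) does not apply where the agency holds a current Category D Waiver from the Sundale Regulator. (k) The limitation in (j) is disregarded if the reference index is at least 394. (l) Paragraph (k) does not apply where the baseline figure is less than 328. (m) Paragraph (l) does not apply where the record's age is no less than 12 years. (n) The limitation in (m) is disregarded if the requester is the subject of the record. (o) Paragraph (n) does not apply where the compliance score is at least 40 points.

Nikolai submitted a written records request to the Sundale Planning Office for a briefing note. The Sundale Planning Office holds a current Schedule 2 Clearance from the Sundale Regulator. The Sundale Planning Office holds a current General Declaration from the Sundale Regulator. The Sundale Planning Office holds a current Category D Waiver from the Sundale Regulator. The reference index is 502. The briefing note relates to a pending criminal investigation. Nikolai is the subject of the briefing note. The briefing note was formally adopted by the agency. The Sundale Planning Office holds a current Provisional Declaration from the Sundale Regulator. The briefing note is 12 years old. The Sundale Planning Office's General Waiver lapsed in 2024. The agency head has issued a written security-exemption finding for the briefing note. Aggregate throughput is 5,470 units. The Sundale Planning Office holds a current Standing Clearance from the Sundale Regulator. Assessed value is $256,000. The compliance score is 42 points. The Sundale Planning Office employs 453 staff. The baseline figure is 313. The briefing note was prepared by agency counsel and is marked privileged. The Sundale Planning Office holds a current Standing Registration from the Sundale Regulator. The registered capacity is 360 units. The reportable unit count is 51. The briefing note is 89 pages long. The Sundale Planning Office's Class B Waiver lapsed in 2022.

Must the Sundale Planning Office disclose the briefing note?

Yes — the Sundale Planning Office must disclose the briefing note.

All of (a)'s requirements are met (a written security-exemption finding has been issued; a current Standing Clearance is held). However, paragraphs (f)–(g) must be considered: (f) operates — aggregate throughput is 5,470 units, less than the 7,090 units limit. (g) does not operate here (the General Waiver is not current), so (f) stands. Exception (a) does not apply.
Exception (b) requires that the agency holds a current Class B Waiver from the Sundale Regulator; but there is no Class B Waiver in force, so (b) is unavailable.
Exception (c) requires that the record is a draft not yet adopted by the agency; but the briefing note has been formally adopted, so (c) is unavailable.
Exception (d) is satisfied on its face — the number of pages in the record is 89, less than the 90 limit; the briefing note is privileged; a current Standing Registration is held. But applying paragraph (h): (h) operates — a current Provisional Declaration is held. Exception (d) does not apply.
Exception (e) is satisfied on its face — the registered capacity is 360 units, meeting the 350 units threshold; the reportable unit count is 51, less than the 62 limit; a current General Declaration is held. But: (i) operates — assessed value is $256,000, meeting the $219,000 threshold. (j) would limit (i) — a current Category D Waiver is held — but (k) sets (j) aside: (k) operates against (j): the reference index is 502, meeting the 394 threshold. (l) operates (the baseline figure is 313, less than the 328 limit), but is set aside by (m): (m) operates — the record's age is 12 years, meeting the 12 years threshold. (n) would limit (m) — Nikolai is the subject of the briefing note — but (o) sets (n) aside: (o) operates — the compliance score is 42 points, meeting the 40 points threshold. Exception (e) does not apply.
None of the exceptions is available; § 7.3 applies in full.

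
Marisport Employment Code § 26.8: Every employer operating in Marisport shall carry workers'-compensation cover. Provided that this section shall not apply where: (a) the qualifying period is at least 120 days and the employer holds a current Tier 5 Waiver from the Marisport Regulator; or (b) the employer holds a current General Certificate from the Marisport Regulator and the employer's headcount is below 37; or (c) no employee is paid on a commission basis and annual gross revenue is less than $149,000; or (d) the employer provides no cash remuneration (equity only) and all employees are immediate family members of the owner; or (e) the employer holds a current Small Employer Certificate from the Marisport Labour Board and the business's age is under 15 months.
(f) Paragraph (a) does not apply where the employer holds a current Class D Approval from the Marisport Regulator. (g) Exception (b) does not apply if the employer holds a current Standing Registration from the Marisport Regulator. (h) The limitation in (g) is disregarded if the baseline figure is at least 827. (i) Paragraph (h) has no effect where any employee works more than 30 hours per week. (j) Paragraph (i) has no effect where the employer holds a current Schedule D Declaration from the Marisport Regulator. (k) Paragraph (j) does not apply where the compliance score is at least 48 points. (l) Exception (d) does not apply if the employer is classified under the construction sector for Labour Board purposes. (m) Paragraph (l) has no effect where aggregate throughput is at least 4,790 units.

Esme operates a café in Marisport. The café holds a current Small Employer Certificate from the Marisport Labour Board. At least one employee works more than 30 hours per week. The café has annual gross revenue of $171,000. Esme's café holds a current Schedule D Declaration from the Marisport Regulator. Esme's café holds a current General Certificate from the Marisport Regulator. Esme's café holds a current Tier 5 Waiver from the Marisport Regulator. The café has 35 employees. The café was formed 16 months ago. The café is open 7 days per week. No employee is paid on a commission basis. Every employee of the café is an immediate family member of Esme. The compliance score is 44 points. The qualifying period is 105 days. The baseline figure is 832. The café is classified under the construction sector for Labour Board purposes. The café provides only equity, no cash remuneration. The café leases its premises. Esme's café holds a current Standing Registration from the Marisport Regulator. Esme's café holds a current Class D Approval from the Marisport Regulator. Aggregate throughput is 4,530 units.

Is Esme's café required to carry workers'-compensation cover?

Exception (a) requires that the qualifying period is at least 120 days; but the qualifying period is 105 days, short of 120 days, so (a) is unavailable.
Exception (b)'s conditions are all satisfied: a current General Certificate is held; the employer's headcount is 35, below the 37 limit. As to paragraphs (g)–(k): (g) applies (a current Standing Registration is held), but is itself disapplied by (h): (h) applies — the baseline figure is 832, meeting the 827 threshold. (i) operates (at least one employee exceeds 30 hours/week), but is displaced by (j): (j) applies — a current Schedule D Declaration is held. (k), which would lift (j), is not triggered — the compliance score is 44 points, short of 48 points. So (b) applies.
Exception (c) fails — annual gross revenue is $171,000, not less than $149,000.
Exception (d): remuneration is equity-only; every employee is an immediate family member — every condition holds. However, paragraphs (l)–(m) must be considered: (l) operates — the café is classified under the construction sector. (m), which would lift (l), is not engaged — aggregate throughput is 4,530 units, short of 4,790 units. (d) is therefore removed.
Exception (e) fails — the business's age is 16 months, not under 15 months.

No — exception (b) applies; Esme's café is not required to carry workers'-compensation cover.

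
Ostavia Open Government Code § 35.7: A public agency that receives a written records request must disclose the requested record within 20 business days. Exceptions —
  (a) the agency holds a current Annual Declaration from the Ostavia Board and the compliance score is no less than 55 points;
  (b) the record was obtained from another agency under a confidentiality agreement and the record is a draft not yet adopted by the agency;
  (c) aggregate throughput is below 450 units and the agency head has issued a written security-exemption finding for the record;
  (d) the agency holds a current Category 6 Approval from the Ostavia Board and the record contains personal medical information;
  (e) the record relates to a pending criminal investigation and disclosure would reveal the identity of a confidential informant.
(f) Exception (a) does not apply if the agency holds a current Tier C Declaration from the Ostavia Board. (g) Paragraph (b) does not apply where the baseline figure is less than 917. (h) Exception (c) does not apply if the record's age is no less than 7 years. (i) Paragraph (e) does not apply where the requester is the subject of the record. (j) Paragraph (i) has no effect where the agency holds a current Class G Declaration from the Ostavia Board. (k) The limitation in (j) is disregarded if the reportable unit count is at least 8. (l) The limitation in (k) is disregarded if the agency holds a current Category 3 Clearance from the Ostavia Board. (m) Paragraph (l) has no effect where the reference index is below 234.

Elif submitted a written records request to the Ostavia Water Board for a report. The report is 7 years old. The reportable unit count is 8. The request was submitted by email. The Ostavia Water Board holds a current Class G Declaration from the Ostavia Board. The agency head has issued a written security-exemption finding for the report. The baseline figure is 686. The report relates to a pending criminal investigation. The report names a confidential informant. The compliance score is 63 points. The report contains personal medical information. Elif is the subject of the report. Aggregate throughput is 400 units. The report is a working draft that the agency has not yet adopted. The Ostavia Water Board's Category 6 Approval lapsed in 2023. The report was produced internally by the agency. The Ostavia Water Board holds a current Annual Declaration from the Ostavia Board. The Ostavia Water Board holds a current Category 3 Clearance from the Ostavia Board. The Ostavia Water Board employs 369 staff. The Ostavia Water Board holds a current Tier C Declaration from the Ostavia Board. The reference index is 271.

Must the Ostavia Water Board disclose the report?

No — exception (e) applies; the Ostavia Water Board is not required to disclose the report.

Exception (a)'s conditions are all satisfied: a current Annual Declaration is held; the compliance score is 63 points, meeting the 55 points threshold. But applying paragraph (f): (f) applies — a current Tier C Declaration is held. Exception (a) does not apply.
Exception (b) requires that the record was obtained from another agency under a confidentiality agreement; but the report was produced internally, so (b) is unavailable.
Exception (c)'s conditions are all satisfied: aggregate throughput is 400 units, below the 450 units limit; a written security-exemption finding has been issued. But applying paragraph (h): (h) is engaged — the record's age is 7 years, meeting the 7 years threshold. (c) is therefore removed.
Exception (d) fails — no current Category 6 Approval is held.
Exception (e)'s conditions are all satisfied: the report relates to a pending investigation; the report names a confidential informant. As to paragraphs (i)–(m): (i) would limit (e) — Elif is the subject of the report — but (j) sets (i) aside: (j) is engaged — a current Class G Declaration is held. (k) would limit (j) — the reportable unit count is 8, meeting the 8 threshold — but (l) sets (k) aside: (l) operates against (k): a current Category 3 Clearance is held. (m) does not operate here (the reference index is 271, not below 234), so (l) stands. So (e) applies.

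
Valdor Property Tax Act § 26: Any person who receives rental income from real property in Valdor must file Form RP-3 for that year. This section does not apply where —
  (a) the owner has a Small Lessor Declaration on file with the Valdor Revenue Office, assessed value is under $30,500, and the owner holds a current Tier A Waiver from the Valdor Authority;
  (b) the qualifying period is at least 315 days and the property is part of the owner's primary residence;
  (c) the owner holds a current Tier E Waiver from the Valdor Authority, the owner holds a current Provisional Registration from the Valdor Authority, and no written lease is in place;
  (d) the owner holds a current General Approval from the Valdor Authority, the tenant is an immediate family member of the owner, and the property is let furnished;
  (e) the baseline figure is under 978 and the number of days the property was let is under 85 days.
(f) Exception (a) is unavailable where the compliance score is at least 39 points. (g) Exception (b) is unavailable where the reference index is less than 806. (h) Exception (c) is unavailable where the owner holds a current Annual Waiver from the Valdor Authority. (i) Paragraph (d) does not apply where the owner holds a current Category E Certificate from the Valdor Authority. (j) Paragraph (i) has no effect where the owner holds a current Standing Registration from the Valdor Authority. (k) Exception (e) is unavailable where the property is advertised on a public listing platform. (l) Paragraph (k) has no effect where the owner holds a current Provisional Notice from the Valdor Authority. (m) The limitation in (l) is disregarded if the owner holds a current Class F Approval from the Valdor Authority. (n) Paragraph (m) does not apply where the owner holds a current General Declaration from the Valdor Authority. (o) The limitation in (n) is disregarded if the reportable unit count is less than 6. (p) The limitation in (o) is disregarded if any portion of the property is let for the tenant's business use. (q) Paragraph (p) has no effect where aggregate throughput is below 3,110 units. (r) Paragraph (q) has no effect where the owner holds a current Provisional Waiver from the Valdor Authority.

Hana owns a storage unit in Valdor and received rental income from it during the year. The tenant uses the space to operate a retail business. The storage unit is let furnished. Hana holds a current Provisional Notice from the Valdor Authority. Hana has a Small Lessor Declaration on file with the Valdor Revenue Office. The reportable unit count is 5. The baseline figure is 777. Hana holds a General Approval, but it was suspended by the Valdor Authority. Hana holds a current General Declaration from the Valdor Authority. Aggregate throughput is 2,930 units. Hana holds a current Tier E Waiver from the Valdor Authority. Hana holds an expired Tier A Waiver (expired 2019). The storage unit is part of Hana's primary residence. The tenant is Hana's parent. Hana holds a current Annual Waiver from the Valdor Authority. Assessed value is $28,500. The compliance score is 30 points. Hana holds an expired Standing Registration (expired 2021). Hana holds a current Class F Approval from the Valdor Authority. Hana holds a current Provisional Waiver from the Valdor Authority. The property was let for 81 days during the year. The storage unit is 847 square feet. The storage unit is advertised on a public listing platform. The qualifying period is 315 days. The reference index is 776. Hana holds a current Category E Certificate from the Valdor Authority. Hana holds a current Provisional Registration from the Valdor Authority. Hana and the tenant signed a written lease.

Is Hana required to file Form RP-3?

No — exception (e) applies; Hana is not required to file Form RP-3.

Exception (a) does not apply: the Tier A Waiver is not current.
All of (b)'s requirements are met (the qualifying period is 315 days, meeting the 315 days threshold; the storage unit is part of the primary residence). However, paragraph (g) must be considered: (g) operates against (b): the reference index is 776, less than the 806 limit. Exception (b) does not apply.
Exception (c) does not apply: a written lease is in place.
Exception (d) does not apply: there is no General Approval in force.
Exception (e)'s conditions are all satisfied: the baseline figure is 777, under the 978 limit; the number of days the property was let is 81 days, under the 85 days limit. Considering the limiting provisions: (k) would limit (e) — the property is publicly advertised — but (l) sets (k) aside: (l) is engaged — a current Provisional Notice is held. (m) is engaged (a current Class F Approval is held), but is overridden by (n): (n) applies — a current General Declaration is held. (o) applies (the reportable unit count is 5, less than the 6 limit), but is overridden by (p): (p) operates against (o): the space is let for business use. (q) is triggered (aggregate throughput is 2,930 units, below the 3,110 units limit), but is displaced by (r): (r) operates against (q): a current Provisional Waiver is held. Exception (e) stands.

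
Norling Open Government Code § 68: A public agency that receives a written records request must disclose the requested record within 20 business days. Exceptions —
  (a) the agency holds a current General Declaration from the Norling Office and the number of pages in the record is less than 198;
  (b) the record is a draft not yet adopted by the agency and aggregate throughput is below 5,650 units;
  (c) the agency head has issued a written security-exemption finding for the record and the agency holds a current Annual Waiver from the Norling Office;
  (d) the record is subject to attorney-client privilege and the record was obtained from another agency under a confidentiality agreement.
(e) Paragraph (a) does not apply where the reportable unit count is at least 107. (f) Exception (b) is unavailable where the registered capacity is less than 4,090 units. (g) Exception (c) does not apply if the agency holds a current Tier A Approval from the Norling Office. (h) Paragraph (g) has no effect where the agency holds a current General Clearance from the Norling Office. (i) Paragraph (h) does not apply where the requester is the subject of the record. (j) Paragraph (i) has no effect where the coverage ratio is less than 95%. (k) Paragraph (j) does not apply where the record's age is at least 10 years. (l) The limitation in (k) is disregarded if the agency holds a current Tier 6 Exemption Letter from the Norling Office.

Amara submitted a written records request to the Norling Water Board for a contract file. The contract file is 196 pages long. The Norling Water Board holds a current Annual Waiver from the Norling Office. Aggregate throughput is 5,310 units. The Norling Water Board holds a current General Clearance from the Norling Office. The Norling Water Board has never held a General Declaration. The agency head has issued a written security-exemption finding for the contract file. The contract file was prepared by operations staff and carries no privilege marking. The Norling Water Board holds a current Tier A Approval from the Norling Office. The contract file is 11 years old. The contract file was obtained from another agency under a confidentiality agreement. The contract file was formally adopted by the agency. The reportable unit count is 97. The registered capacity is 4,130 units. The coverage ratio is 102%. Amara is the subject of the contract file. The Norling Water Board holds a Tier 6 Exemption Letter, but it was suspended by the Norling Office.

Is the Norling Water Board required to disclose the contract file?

Yes — the Norling Water Board must disclose the contract file.

Exception (a) requires that the agency holds a current General Declaration from the Norling Office; but there is no General Declaration in force, so (a) is unavailable.
Exception (b) does not apply: the contract file has been formally adopted.
Exception (c) is satisfied on its face — a written security-exemption finding has been issued; a current Annual Waiver is held. However, paragraphs (g)–(l) must be considered: (g) is triggered — a current Tier A Approval is held. (h) would limit (g) — a current General Clearance is held — but (i) sets (h) aside: (i) operates against (h): Amara is the subject of the contract file. (j) does not operate here (the coverage ratio is 102%, not less than 95%), so (i) stands. Exception (c) does not apply.
Exception (d) requires that the record is subject to attorney-client privilege; but the contract file carries no privilege marking, so (d) is unavailable.
None of the exceptions is available; § 68 applies in full.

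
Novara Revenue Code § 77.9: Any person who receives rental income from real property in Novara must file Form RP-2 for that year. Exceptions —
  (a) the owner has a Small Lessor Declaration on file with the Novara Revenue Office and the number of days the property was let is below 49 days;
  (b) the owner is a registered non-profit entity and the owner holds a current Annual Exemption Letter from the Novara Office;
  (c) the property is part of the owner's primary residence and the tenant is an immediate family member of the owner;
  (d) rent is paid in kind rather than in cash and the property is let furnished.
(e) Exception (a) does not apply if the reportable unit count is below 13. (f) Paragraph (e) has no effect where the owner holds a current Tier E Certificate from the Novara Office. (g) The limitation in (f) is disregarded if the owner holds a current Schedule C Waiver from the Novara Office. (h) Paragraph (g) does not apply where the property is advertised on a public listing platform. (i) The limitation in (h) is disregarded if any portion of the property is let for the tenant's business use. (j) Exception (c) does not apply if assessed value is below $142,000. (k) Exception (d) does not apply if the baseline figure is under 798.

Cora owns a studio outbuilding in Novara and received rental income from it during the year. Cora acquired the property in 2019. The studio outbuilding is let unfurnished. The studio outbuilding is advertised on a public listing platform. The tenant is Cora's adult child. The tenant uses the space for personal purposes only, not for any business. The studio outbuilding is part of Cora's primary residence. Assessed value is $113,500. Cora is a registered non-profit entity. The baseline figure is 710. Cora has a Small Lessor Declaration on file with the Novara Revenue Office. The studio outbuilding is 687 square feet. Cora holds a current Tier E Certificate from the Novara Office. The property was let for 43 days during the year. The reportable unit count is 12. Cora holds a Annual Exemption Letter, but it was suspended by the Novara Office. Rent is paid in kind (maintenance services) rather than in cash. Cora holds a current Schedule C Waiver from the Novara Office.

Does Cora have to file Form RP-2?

No — exception (a) applies; Cora is not required to file Form RP-2.

Exception (a): a Small Lessor Declaration is on file; the number of days the property was let is 43 days, below the 49 days limit — every condition holds. Applying paragraphs (e)–(i): (e) would limit (a) — the reportable unit count is 12, below the 13 limit — but (f) sets (e) aside: (f) is engaged — a current Tier E Certificate is held. (g) is engaged (a current Schedule C Waiver is held), but yields to (h): (h) operates against (g): the property is publicly advertised. (i) is not engaged (the space is used for personal purposes only), so (h) stands. Exception (a) stands.
Exception (b) does not apply: there is no Annual Exemption Letter in force.
Exception (c) is satisfied on its face — the studio outbuilding is part of the primary residence; the tenant is an immediate family member. But applying paragraph (j): (j) operates against (c): assessed value is $113,500, below the $142,000 limit. (c) is therefore removed.
Exception (d) does not apply: the property is let unfurnished.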